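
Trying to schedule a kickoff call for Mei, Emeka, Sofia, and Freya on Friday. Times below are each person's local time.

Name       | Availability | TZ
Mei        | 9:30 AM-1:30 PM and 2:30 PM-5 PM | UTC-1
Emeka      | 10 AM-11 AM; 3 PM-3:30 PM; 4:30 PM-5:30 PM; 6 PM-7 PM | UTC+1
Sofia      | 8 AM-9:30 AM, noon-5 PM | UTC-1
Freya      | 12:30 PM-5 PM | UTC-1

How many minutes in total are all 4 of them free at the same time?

Mei in UTC: 10:30-14:30, 15:30-18:00 (add 1h to convert from UTC-1).
Emeka in UTC: 09:00-10:00, 14:00-14:30, 15:30-16:30, 17:00-18:00 (subtract 1h to convert from UTC+1).
Sofia in UTC: 09:00-10:30, 13:00-18:00 (add 1h to convert from UTC-1).
Freya in UTC: 13:30-18:00 (add 1h to convert from UTC-1).
Mei ∩ Emeka: 14:00-14:30, 15:30-16:30, 17:00-18:00.
Mei ∩ Emeka ∩ Sofia: 14:00-14:30, 15:30-16:30, 17:00-18:00.
Mei ∩ Emeka ∩ Sofia ∩ Freya: 14:00-14:30, 15:30-16:30, 17:00-18:00.
Summing the common windows: 30 + 60 + 60 = 150 minutes.

150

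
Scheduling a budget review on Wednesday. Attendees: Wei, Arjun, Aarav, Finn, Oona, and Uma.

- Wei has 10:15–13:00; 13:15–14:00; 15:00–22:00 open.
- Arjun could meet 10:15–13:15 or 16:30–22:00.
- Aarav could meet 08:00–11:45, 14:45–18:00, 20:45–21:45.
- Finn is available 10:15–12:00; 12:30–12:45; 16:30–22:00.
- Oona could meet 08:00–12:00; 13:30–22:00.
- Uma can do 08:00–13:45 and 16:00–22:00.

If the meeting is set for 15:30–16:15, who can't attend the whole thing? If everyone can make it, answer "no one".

Arjun, Finn, Uma

Wei: free for 15:30-16:15. Arjun: not fully free for 15:30-16:15. Aarav: free for 15:30-16:15. Finn: not fully free for 15:30-16:15. Oona: free for 15:30-16:15. Uma: not fully free for 15:30-16:15.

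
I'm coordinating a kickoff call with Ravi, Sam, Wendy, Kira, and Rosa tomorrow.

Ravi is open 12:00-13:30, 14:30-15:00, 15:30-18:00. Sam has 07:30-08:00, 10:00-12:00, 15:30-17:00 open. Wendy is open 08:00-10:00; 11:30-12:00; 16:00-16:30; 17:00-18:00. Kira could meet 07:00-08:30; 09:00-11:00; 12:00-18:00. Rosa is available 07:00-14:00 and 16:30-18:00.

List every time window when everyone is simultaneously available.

Ravi ∩ Sam: 15:30-17:00.
Ravi ∩ Sam ∩ Wendy: 16:00-16:30.
Ravi ∩ Sam ∩ Wendy ∩ Kira: 16:00-16:30.
Ravi ∩ Sam ∩ Wendy ∩ Kira ∩ Rosa: ∅.
There is no time when everyone is free.

none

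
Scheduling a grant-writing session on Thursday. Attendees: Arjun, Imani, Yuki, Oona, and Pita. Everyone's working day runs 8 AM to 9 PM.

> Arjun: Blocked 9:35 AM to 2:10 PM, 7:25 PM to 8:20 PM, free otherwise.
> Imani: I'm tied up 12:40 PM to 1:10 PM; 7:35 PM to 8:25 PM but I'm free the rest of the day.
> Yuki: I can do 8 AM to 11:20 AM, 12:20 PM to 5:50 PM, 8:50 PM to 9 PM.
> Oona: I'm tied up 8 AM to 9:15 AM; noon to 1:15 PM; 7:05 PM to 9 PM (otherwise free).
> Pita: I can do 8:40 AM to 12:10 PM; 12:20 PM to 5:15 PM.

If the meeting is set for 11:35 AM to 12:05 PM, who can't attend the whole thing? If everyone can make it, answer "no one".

Arjun, Oona, Yuki

Arjun free: 08:00-09:35, 14:10-19:25, 20:20-21:00 (invert busy blocks within the working day).
Imani free: 08:00-12:40, 13:10-19:35, 20:25-21:00 (invert busy blocks within the working day).
Yuki free: 08:00-11:20, 12:20-17:50, 20:50-21:00.
Oona free: 09:15-12:00, 13:15-19:05 (invert busy blocks within the working day).
Pita free: 08:40-12:10, 12:20-17:15.
Arjun: not fully free for 11:35-12:05. Imani: free for 11:35-12:05. Yuki: not fully free for 11:35-12:05. Oona: not fully free for 11:35-12:05. Pita: free for 11:35-12:05.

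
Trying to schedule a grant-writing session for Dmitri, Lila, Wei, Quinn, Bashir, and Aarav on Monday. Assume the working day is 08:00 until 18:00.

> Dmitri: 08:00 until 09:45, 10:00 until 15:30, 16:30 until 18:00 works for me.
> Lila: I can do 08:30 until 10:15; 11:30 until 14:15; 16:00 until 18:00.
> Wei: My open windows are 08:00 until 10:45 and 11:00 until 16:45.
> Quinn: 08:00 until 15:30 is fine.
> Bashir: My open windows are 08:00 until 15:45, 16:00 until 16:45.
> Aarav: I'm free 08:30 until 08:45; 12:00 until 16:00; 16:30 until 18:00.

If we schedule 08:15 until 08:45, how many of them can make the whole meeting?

4

Dmitri, Wei, Quinn, and Bashir can make the full 08:15-08:45 slot — that's 4.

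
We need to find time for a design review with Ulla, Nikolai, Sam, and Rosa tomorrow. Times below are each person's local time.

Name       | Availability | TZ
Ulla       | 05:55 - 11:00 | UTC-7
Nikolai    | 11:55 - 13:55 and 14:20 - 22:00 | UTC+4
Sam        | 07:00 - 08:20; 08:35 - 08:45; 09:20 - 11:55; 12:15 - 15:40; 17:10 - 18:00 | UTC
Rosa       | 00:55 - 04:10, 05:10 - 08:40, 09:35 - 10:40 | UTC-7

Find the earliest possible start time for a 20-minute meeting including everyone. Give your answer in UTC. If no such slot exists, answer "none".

12:55

Ulla in UTC: 12:55-18:00 (add 7h to convert from UTC-7).
Nikolai in UTC: 07:55-09:55, 10:20-18:00 (subtract 4h to convert from UTC+4).
Sam in UTC: 07:00-08:20, 08:35-08:45, 09:20-11:55, 12:15-15:40, 17:10-18:00.
Rosa in UTC: 07:55-11:10, 12:10-15:40, 16:35-17:40 (add 7h to convert from UTC-7).
Ulla ∩ Nikolai: 12:55-18:00.
Ulla ∩ Nikolai ∩ Sam: 12:55-15:40, 17:10-18:00.
Ulla ∩ Nikolai ∩ Sam ∩ Rosa: 12:55-15:40, 17:10-17:40.
So the common availability across everyone is 12:55-15:40, 17:10-17:40.
The first common window of at least 20 minutes is 12:55-15:40, so the earliest start is 12:55.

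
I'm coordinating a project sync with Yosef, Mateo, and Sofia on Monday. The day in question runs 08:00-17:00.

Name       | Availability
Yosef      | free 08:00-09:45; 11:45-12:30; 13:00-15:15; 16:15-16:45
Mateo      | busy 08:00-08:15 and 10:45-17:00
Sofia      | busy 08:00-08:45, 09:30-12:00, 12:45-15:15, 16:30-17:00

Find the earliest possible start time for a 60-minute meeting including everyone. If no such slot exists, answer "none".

none

Yosef free: 08:00-09:45, 11:45-12:30, 13:00-15:15, 16:15-16:45.
Mateo free: 08:15-10:45 (invert busy blocks within the working day).
Sofia free: 08:45-09:30, 12:00-12:45, 15:15-16:30 (invert busy blocks within the working day).
Yosef ∩ Mateo: 08:15-09:45.
Yosef ∩ Mateo ∩ Sofia: 08:45-09:30.
So the common availability across everyone is 08:45-09:30.
No common window is at least 60 minutes long.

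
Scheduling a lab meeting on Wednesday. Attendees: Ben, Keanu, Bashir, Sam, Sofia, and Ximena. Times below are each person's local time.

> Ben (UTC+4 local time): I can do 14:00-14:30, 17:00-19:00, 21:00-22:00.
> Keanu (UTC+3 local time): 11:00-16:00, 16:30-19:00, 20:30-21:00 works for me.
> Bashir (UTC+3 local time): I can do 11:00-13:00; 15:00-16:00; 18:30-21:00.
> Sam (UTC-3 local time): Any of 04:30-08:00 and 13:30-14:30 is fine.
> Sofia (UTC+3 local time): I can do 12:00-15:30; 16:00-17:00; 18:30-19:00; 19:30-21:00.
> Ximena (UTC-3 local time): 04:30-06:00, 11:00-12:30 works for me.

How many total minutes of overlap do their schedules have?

0

Ben in UTC: 10:00-10:30, 13:00-15:00, 17:00-18:00 (subtract 4h to convert from UTC+4).
Keanu in UTC: 08:00-13:00, 13:30-16:00, 17:30-18:00 (subtract 3h to convert from UTC+3).
Bashir in UTC: 08:00-10:00, 12:00-13:00, 15:30-18:00 (subtract 3h to convert from UTC+3).
Sam in UTC: 07:30-11:00, 16:30-17:30 (add 3h to convert from UTC-3).
Sofia in UTC: 09:00-12:30, 13:00-14:00, 15:30-16:00, 16:30-18:00 (subtract 3h to convert from UTC+3).
Ximena in UTC: 07:30-09:00, 14:00-15:30 (add 3h to convert from UTC-3).
Ben ∩ Keanu: 10:00-10:30, 13:30-15:00, 17:30-18:00.
Ben ∩ Keanu ∩ Bashir: 17:30-18:00.
Ben ∩ Keanu ∩ Bashir ∩ Sam: ∅.
Ben ∩ Keanu ∩ Bashir ∩ Sam ∩ Sofia: ∅.
Ben ∩ Keanu ∩ Bashir ∩ Sam ∩ Sofia ∩ Ximena: ∅.
There is no time when everyone is free.
There is no common window, so the total is 0 minutes.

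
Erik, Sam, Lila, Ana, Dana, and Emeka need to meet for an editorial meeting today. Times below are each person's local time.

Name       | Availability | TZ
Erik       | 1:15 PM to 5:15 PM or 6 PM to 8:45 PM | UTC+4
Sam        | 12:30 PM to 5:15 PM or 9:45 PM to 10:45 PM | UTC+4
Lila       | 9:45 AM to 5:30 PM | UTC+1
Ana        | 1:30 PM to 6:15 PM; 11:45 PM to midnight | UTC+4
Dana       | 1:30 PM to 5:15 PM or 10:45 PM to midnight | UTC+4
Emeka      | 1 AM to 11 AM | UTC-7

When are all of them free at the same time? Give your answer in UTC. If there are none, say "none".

09:30-13:15

Erik in UTC: 09:15-13:15, 14:00-16:45 (subtract 4h to convert from UTC+4).
Sam in UTC: 08:30-13:15, 17:45-18:45 (subtract 4h to convert from UTC+4).
Lila in UTC: 08:45-16:30 (subtract 1h to convert from UTC+1).
Ana in UTC: 09:30-14:15, 19:45-20:00 (subtract 4h to convert from UTC+4).
Dana in UTC: 09:30-13:15, 18:45-20:00 (subtract 4h to convert from UTC+4).
Emeka in UTC: 08:00-18:00 (add 7h to convert from UTC-7).
Erik ∩ Sam: 09:15-13:15.
Erik ∩ Sam ∩ Lila: 09:15-13:15.
Erik ∩ Sam ∩ Lila ∩ Ana: 09:30-13:15.
Erik ∩ Sam ∩ Lila ∩ Ana ∩ Dana: 09:30-13:15.
Erik ∩ Sam ∩ Lila ∩ Ana ∩ Dana ∩ Emeka: 09:30-13:15.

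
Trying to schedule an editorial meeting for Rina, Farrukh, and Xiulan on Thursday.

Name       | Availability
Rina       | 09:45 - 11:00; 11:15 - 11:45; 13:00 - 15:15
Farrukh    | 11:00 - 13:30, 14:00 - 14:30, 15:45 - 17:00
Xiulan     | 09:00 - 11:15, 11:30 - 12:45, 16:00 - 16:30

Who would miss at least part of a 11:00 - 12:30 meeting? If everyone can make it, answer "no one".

Rina, Xiulan

Rina: not fully free for 11:00-12:30. Farrukh: free for 11:00-12:30. Xiulan: not fully free for 11:00-12:30.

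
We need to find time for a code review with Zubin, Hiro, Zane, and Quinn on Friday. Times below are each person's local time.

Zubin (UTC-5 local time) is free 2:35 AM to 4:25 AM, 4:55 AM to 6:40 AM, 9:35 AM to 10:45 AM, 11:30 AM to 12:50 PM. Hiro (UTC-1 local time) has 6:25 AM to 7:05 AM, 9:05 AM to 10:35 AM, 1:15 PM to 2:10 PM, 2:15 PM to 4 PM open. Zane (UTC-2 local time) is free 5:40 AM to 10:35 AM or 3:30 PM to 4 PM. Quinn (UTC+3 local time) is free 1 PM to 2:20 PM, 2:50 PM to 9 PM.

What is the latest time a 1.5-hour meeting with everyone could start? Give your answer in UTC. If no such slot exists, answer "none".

Zubin in UTC: 07:35-09:25, 09:55-11:40, 14:35-15:45, 16:30-17:50 (add 5h to convert from UTC-5).
Hiro in UTC: 07:25-08:05, 10:05-11:35, 14:15-15:10, 15:15-17:00 (add 1h to convert from UTC-1).
Zane in UTC: 07:40-12:35, 17:30-18:00 (add 2h to convert from UTC-2).
Quinn in UTC: 10:00-11:20, 11:50-18:00 (subtract 3h to convert from UTC+3).
Zubin ∩ Hiro: 07:35-08:05, 10:05-11:35, 14:35-15:10, 15:15-15:45, 16:30-17:00.
Zubin ∩ Hiro ∩ Zane: 07:40-08:05, 10:05-11:35.
Zubin ∩ Hiro ∩ Zane ∩ Quinn: 10:05-11:20.
No common window is at least 90 minutes long.

none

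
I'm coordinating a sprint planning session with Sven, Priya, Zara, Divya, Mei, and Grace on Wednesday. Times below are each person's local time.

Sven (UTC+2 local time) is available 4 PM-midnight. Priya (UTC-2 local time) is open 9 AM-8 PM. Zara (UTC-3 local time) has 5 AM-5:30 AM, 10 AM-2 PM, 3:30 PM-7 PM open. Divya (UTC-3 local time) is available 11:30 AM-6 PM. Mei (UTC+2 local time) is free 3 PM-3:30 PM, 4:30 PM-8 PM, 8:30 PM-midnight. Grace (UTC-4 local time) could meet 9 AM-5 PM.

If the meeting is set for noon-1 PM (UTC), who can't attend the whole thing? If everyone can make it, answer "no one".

Divya, Grace, Mei, Sven, Zara

Sven in UTC: 14:00-22:00 (subtract 2h to convert from UTC+2).
Priya in UTC: 11:00-22:00 (add 2h to convert from UTC-2).
Zara in UTC: 08:00-08:30, 13:00-17:00, 18:30-22:00 (add 3h to convert from UTC-3).
Divya in UTC: 14:30-21:00 (add 3h to convert from UTC-3).
Mei in UTC: 13:00-13:30, 14:30-18:00, 18:30-22:00 (subtract 2h to convert from UTC+2).
Grace in UTC: 13:00-21:00 (add 4h to convert from UTC-4).
Sven: not fully free for 12:00-13:00. Priya: free for 12:00-13:00. Zara: not fully free for 12:00-13:00. Divya: not fully free for 12:00-13:00. Mei: not fully free for 12:00-13:00. Grace: not fully free for 12:00-13:00.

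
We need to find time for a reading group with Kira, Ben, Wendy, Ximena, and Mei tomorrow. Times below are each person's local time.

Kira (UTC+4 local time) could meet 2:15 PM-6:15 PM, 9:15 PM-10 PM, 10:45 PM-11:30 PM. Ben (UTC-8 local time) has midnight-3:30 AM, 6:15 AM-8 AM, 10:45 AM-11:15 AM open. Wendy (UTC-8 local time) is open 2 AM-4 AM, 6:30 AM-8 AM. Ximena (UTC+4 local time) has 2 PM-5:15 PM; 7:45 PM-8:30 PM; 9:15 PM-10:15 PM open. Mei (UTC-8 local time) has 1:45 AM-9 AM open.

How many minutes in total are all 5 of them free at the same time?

Kira in UTC: 10:15-14:15, 17:15-18:00, 18:45-19:30 (subtract 4h to convert from UTC+4).
Ben in UTC: 08:00-11:30, 14:15-16:00, 18:45-19:15 (add 8h to convert from UTC-8).
Wendy in UTC: 10:00-12:00, 14:30-16:00 (add 8h to convert from UTC-8).
Ximena in UTC: 10:00-13:15, 15:45-16:30, 17:15-18:15 (subtract 4h to convert from UTC+4).
Mei in UTC: 09:45-17:00 (add 8h to convert from UTC-8).
Kira ∩ Ben: 10:15-11:30, 18:45-19:15.
Kira ∩ Ben ∩ Wendy: 10:15-11:30.
Kira ∩ Ben ∩ Wendy ∩ Ximena: 10:15-11:30.
Kira ∩ Ben ∩ Wendy ∩ Ximena ∩ Mei: 10:15-11:30.
That's a single block of 75 minutes.

75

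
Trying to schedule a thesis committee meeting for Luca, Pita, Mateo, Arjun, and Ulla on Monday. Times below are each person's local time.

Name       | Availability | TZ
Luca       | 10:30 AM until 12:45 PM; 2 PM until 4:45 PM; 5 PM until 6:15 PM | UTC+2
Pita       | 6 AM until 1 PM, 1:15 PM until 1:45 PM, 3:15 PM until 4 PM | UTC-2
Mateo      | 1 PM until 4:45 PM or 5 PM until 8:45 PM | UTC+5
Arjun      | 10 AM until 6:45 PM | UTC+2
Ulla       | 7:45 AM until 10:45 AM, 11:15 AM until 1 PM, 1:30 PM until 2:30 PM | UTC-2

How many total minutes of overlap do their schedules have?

Luca in UTC: 08:30-10:45, 12:00-14:45, 15:00-16:15 (subtract 2h to convert from UTC+2).
Pita in UTC: 08:00-15:00, 15:15-15:45, 17:15-18:00 (add 2h to convert from UTC-2).
Mateo in UTC: 08:00-11:45, 12:00-15:45 (subtract 5h to convert from UTC+5).
Arjun in UTC: 08:00-16:45 (subtract 2h to convert from UTC+2).
Ulla in UTC: 09:45-12:45, 13:15-15:00, 15:30-16:30 (add 2h to convert from UTC-2).
Luca ∩ Pita: 08:30-10:45, 12:00-14:45, 15:15-15:45.
Luca ∩ Pita ∩ Mateo: 08:30-10:45, 12:00-14:45, 15:15-15:45.
Luca ∩ Pita ∩ Mateo ∩ Arjun: 08:30-10:45, 12:00-14:45, 15:15-15:45.
Luca ∩ Pita ∩ Mateo ∩ Arjun ∩ Ulla: 09:45-10:45, 12:00-12:45, 13:15-14:45, 15:30-15:45.
Summing the common windows: 60 + 45 + 90 + 15 = 210 minutes.

210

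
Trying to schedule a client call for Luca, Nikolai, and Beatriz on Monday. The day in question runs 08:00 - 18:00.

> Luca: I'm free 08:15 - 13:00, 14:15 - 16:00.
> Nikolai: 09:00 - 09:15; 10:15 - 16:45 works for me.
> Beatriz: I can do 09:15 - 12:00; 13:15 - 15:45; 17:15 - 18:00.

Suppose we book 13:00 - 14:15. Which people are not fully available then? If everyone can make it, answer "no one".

Luca: not fully free for 13:00-14:15. Nikolai: free for 13:00-14:15. Beatriz: not fully free for 13:00-14:15.

Beatriz, Luca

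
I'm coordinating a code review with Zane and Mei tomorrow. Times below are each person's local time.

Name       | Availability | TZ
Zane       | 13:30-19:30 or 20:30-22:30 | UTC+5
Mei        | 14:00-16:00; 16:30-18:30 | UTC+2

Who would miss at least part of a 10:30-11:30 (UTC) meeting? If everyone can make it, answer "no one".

Zane in UTC: 08:30-14:30, 15:30-17:30 (subtract 5h to convert from UTC+5).
Mei in UTC: 12:00-14:00, 14:30-16:30 (subtract 2h to convert from UTC+2).
Zane: free for 10:30-11:30. Mei: not fully free for 10:30-11:30.

Mei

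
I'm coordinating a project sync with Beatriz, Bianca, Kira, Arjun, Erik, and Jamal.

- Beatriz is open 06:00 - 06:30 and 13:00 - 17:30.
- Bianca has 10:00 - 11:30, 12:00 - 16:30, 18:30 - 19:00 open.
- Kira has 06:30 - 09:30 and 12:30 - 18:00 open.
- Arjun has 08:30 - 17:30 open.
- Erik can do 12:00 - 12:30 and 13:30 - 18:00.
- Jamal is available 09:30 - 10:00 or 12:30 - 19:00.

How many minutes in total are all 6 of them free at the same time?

180

Beatriz ∩ Bianca: 13:00-16:30.
Beatriz ∩ Bianca ∩ Kira: 13:00-16:30.
Beatriz ∩ Bianca ∩ Kira ∩ Arjun: 13:00-16:30.
Beatriz ∩ Bianca ∩ Kira ∩ Arjun ∩ Erik: 13:30-16:30.
Beatriz ∩ Bianca ∩ Kira ∩ Arjun ∩ Erik ∩ Jamal: 13:30-16:30.
That's a single block of 180 minutes.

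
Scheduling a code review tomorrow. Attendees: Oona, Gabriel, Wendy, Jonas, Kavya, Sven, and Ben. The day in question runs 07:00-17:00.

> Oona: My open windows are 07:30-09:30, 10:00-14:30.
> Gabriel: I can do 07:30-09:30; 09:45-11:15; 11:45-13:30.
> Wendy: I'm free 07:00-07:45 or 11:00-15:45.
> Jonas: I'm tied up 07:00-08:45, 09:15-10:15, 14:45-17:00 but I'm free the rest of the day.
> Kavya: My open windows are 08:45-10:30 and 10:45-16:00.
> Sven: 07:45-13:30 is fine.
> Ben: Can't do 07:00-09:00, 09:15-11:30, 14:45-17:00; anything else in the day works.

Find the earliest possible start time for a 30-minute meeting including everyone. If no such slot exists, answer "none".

11:45

Oona free: 07:30-09:30, 10:00-14:30.
Gabriel free: 07:30-09:30, 09:45-11:15, 11:45-13:30.
Wendy free: 07:00-07:45, 11:00-15:45.
Jonas free: 08:45-09:15, 10:15-14:45 (invert busy blocks within the working day).
Kavya free: 08:45-10:30, 10:45-16:00.
Sven free: 07:45-13:30.
Ben free: 09:00-09:15, 11:30-14:45 (invert busy blocks within the working day).
Oona ∩ Gabriel: 07:30-09:30, 10:00-11:15, 11:45-13:30.
Oona ∩ Gabriel ∩ Wendy: 07:30-07:45, 11:00-11:15, 11:45-13:30.
Oona ∩ Gabriel ∩ Wendy ∩ Jonas: 11:00-11:15, 11:45-13:30.
Oona ∩ Gabriel ∩ Wendy ∩ Jonas ∩ Kavya: 11:00-11:15, 11:45-13:30.
Oona ∩ Gabriel ∩ Wendy ∩ Jonas ∩ Kavya ∩ Sven: 11:00-11:15, 11:45-13:30.
Oona ∩ Gabriel ∩ Wendy ∩ Jonas ∩ Kavya ∩ Sven ∩ Ben: 11:45-13:30.
The first common window of at least 30 minutes is 11:45-13:30, so the earliest start is 11:45.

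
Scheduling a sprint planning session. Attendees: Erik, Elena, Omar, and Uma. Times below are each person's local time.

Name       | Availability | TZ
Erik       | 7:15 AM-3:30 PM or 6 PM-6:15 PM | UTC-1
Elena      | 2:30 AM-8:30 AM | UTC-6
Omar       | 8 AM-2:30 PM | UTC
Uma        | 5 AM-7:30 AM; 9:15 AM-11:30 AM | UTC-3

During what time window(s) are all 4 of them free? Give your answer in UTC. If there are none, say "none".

Erik in UTC: 08:15-16:30, 19:00-19:15 (add 1h to convert from UTC-1).
Elena in UTC: 08:30-14:30 (add 6h to convert from UTC-6).
Omar in UTC: 08:00-14:30.
Uma in UTC: 08:00-10:30, 12:15-14:30 (add 3h to convert from UTC-3).
Erik ∩ Elena: 08:30-14:30.
Erik ∩ Elena ∩ Omar: 08:30-14:30.
Erik ∩ Elena ∩ Omar ∩ Uma: 08:30-10:30, 12:15-14:30.
So the common availability across everyone is 08:30-10:30, 12:15-14:30.

08:30-10:30, 12:15-14:30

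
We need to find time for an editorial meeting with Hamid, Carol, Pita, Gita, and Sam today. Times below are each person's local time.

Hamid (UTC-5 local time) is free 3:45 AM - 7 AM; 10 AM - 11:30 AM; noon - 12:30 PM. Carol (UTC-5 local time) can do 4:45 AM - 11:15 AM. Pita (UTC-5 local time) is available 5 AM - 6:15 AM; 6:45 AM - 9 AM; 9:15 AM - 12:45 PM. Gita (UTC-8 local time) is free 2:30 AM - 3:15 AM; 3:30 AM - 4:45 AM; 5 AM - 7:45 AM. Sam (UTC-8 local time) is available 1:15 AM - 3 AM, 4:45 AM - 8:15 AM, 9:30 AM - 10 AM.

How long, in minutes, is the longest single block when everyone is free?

45

Hamid in UTC: 08:45-12:00, 15:00-16:30, 17:00-17:30 (add 5h to convert from UTC-5).
Carol in UTC: 09:45-16:15 (add 5h to convert from UTC-5).
Pita in UTC: 10:00-11:15, 11:45-14:00, 14:15-17:45 (add 5h to convert from UTC-5).
Gita in UTC: 10:30-11:15, 11:30-12:45, 13:00-15:45 (add 8h to convert from UTC-8).
Sam in UTC: 09:15-11:00, 12:45-16:15, 17:30-18:00 (add 8h to convert from UTC-8).
Hamid ∩ Carol: 09:45-12:00, 15:00-16:15.
Hamid ∩ Carol ∩ Pita: 10:00-11:15, 11:45-12:00, 15:00-16:15.
Hamid ∩ Carol ∩ Pita ∩ Gita: 10:30-11:15, 11:45-12:00, 15:00-15:45.
Hamid ∩ Carol ∩ Pita ∩ Gita ∩ Sam: 10:30-11:00, 15:00-15:45.
Those are the intersection windows.
The longest is 15:00-15:45 at 45 minutes.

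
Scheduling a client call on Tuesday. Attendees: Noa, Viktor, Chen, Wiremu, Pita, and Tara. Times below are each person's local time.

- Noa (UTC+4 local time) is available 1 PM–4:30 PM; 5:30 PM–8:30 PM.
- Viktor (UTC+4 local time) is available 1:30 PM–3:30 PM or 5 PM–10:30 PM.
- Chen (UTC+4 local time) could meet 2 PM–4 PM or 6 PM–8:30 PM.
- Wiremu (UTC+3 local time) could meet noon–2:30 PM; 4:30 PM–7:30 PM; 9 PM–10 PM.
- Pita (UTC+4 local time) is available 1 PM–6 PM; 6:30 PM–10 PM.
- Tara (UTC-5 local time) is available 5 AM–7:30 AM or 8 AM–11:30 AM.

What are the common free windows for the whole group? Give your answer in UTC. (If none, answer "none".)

Noa in UTC: 09:00-12:30, 13:30-16:30 (subtract 4h to convert from UTC+4).
Viktor in UTC: 09:30-11:30, 13:00-18:30 (subtract 4h to convert from UTC+4).
Chen in UTC: 10:00-12:00, 14:00-16:30 (subtract 4h to convert from UTC+4).
Wiremu in UTC: 09:00-11:30, 13:30-16:30, 18:00-19:00 (subtract 3h to convert from UTC+3).
Pita in UTC: 09:00-14:00, 14:30-18:00 (subtract 4h to convert from UTC+4).
Tara in UTC: 10:00-12:30, 13:00-16:30 (add 5h to convert from UTC-5).
Noa ∩ Viktor: 09:30-11:30, 13:30-16:30.
Noa ∩ Viktor ∩ Chen: 10:00-11:30, 14:00-16:30.
Noa ∩ Viktor ∩ Chen ∩ Wiremu: 10:00-11:30, 14:00-16:30.
Noa ∩ Viktor ∩ Chen ∩ Wiremu ∩ Pita: 10:00-11:30, 14:30-16:30.
Noa ∩ Viktor ∩ Chen ∩ Wiremu ∩ Pita ∩ Tara: 10:00-11:30, 14:30-16:30.
So the common availability across everyone is 10:00-11:30, 14:30-16:30.

10:00-11:30, 14:30-16:30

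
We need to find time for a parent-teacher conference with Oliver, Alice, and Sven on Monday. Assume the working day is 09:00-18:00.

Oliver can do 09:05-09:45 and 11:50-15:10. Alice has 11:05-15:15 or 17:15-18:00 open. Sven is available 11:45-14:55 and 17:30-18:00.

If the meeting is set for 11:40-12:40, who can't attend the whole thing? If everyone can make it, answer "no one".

Oliver: not fully free for 11:40-12:40. Alice: free for 11:40-12:40. Sven: not fully free for 11:40-12:40.

Oliver, Sven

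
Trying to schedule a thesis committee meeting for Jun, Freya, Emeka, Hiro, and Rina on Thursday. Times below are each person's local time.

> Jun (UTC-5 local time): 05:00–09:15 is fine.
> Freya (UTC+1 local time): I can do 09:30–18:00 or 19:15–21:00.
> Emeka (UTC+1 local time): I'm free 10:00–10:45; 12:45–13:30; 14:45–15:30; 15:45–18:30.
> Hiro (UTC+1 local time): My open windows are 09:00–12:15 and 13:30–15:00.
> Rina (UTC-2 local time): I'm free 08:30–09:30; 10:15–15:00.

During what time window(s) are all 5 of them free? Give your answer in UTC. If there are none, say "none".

13:45-14:00

Jun in UTC: 10:00-14:15 (add 5h to convert from UTC-5).
Freya in UTC: 08:30-17:00, 18:15-20:00 (subtract 1h to convert from UTC+1).
Emeka in UTC: 09:00-09:45, 11:45-12:30, 13:45-14:30, 14:45-17:30 (subtract 1h to convert from UTC+1).
Hiro in UTC: 08:00-11:15, 12:30-14:00 (subtract 1h to convert from UTC+1).
Rina in UTC: 10:30-11:30, 12:15-17:00 (add 2h to convert from UTC-2).
Jun ∩ Freya: 10:00-14:15.
Jun ∩ Freya ∩ Emeka: 11:45-12:30, 13:45-14:15.
Jun ∩ Freya ∩ Emeka ∩ Hiro: 13:45-14:00.
Jun ∩ Freya ∩ Emeka ∩ Hiro ∩ Rina: 13:45-14:00.
Those are the intersection windows.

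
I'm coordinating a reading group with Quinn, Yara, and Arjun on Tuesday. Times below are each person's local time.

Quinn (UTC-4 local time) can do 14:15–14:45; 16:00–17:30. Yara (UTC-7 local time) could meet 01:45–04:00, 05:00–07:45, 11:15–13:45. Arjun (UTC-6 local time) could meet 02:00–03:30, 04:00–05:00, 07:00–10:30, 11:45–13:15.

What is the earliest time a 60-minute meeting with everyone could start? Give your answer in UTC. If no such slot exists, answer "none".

Quinn in UTC: 18:15-18:45, 20:00-21:30 (add 4h to convert from UTC-4).
Yara in UTC: 08:45-11:00, 12:00-14:45, 18:15-20:45 (add 7h to convert from UTC-7).
Arjun in UTC: 08:00-09:30, 10:00-11:00, 13:00-16:30, 17:45-19:15 (add 6h to convert from UTC-6).
Quinn ∩ Yara: 18:15-18:45, 20:00-20:45.
Quinn ∩ Yara ∩ Arjun: 18:15-18:45.
No common window is at least 60 minutes long.

none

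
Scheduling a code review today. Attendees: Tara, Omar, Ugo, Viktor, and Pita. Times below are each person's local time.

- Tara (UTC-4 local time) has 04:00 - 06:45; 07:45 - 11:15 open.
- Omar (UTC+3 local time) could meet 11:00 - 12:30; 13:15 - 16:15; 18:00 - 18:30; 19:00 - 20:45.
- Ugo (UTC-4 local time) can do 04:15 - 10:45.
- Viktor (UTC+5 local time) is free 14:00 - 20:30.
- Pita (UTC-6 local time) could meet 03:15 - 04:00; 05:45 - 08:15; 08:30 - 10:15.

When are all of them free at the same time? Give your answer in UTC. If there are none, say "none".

09:15-09:30, 11:45-13:15

Tara in UTC: 08:00-10:45, 11:45-15:15 (add 4h to convert from UTC-4).
Omar in UTC: 08:00-09:30, 10:15-13:15, 15:00-15:30, 16:00-17:45 (subtract 3h to convert from UTC+3).
Ugo in UTC: 08:15-14:45 (add 4h to convert from UTC-4).
Viktor in UTC: 09:00-15:30 (subtract 5h to convert from UTC+5).
Pita in UTC: 09:15-10:00, 11:45-14:15, 14:30-16:15 (add 6h to convert from UTC-6).
Tara ∩ Omar: 08:00-09:30, 10:15-10:45, 11:45-13:15, 15:00-15:15.
Tara ∩ Omar ∩ Ugo: 08:15-09:30, 10:15-10:45, 11:45-13:15.
Tara ∩ Omar ∩ Ugo ∩ Viktor: 09:00-09:30, 10:15-10:45, 11:45-13:15.
Tara ∩ Omar ∩ Ugo ∩ Viktor ∩ Pita: 09:15-09:30, 11:45-13:15.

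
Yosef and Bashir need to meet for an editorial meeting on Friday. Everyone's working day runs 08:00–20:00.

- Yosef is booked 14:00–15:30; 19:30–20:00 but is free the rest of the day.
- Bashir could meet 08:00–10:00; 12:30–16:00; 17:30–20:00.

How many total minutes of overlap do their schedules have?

360

Yosef free: 08:00-14:00, 15:30-19:30 (invert busy blocks within the working day).
Bashir free: 08:00-10:00, 12:30-16:00, 17:30-20:00.
Yosef ∩ Bashir: 08:00-10:00, 12:30-14:00, 15:30-16:00, 17:30-19:30.
Summing the common windows: 120 + 90 + 30 + 120 = 360 minutes.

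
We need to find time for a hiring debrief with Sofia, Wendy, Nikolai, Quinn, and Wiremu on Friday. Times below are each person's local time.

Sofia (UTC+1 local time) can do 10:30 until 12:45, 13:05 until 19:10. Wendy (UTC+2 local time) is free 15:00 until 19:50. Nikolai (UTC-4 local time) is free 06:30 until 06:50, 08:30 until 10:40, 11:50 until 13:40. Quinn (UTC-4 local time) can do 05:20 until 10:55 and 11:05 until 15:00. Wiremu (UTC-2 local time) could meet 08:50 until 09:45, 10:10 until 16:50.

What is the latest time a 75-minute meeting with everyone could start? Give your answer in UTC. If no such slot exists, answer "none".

16:25

Sofia in UTC: 09:30-11:45, 12:05-18:10 (subtract 1h to convert from UTC+1).
Wendy in UTC: 13:00-17:50 (subtract 2h to convert from UTC+2).
Nikolai in UTC: 10:30-10:50, 12:30-14:40, 15:50-17:40 (add 4h to convert from UTC-4).
Quinn in UTC: 09:20-14:55, 15:05-19:00 (add 4h to convert from UTC-4).
Wiremu in UTC: 10:50-11:45, 12:10-18:50 (add 2h to convert from UTC-2).
Sofia ∩ Wendy: 13:00-17:50.
Sofia ∩ Wendy ∩ Nikolai: 13:00-14:40, 15:50-17:40.
Sofia ∩ Wendy ∩ Nikolai ∩ Quinn: 13:00-14:40, 15:50-17:40.
Sofia ∩ Wendy ∩ Nikolai ∩ Quinn ∩ Wiremu: 13:00-14:40, 15:50-17:40.
The last common window of at least 75 minutes is 15:50-17:40; a 75-minute meeting can start as late as 16:25 and still end by 17:40.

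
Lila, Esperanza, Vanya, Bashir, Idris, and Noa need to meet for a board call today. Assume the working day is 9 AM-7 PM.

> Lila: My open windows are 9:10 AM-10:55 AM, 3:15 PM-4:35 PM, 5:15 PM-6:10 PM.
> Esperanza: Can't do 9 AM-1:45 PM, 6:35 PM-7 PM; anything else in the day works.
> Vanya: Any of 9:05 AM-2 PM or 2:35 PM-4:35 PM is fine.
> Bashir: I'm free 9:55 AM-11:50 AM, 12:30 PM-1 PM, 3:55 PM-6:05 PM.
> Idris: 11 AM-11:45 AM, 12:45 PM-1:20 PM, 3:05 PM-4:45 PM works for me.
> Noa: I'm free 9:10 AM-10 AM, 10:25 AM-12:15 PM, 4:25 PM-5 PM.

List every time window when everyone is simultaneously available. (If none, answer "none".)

Lila free: 09:10-10:55, 15:15-16:35, 17:15-18:10.
Esperanza free: 13:45-18:35 (invert busy blocks within the working day).
Vanya free: 09:05-14:00, 14:35-16:35.
Bashir free: 09:55-11:50, 12:30-13:00, 15:55-18:05.
Idris free: 11:00-11:45, 12:45-13:20, 15:05-16:45.
Noa free: 09:10-10:00, 10:25-12:15, 16:25-17:00.
Lila ∩ Esperanza: 15:15-16:35, 17:15-18:10.
Lila ∩ Esperanza ∩ Vanya: 15:15-16:35.
Lila ∩ Esperanza ∩ Vanya ∩ Bashir: 15:55-16:35.
Lila ∩ Esperanza ∩ Vanya ∩ Bashir ∩ Idris: 15:55-16:35.
Lila ∩ Esperanza ∩ Vanya ∩ Bashir ∩ Idris ∩ Noa: 16:25-16:35.
So the common availability across everyone is 16:25-16:35.

16:25-16:35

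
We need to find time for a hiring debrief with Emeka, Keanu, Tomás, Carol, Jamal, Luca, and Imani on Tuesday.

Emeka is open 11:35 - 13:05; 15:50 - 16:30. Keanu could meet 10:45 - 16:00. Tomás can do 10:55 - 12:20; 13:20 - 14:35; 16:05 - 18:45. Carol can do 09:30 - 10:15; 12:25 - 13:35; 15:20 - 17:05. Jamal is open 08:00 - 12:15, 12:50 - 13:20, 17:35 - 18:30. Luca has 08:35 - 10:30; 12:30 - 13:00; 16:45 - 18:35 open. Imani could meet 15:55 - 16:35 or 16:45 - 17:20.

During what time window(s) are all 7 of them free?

Emeka ∩ Keanu: 11:35-13:05, 15:50-16:00.
Emeka ∩ Keanu ∩ Tomás: 11:35-12:20.
Emeka ∩ Keanu ∩ Tomás ∩ Carol: ∅.
Emeka ∩ Keanu ∩ Tomás ∩ Carol ∩ Jamal: ∅.
Emeka ∩ Keanu ∩ Tomás ∩ Carol ∩ Jamal ∩ Luca: ∅.
Emeka ∩ Keanu ∩ Tomás ∩ Carol ∩ Jamal ∩ Luca ∩ Imani: ∅.
There is no time when everyone is free.

none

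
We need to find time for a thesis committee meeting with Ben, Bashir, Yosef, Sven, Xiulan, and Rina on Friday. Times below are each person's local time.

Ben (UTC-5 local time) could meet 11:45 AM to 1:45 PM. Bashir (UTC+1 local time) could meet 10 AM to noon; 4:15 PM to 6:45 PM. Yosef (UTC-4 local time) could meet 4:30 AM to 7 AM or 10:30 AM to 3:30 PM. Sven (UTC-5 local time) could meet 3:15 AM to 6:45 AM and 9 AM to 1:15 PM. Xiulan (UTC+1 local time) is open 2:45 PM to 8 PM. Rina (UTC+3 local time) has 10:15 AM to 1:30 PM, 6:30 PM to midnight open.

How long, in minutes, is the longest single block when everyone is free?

60

Ben in UTC: 16:45-18:45 (add 5h to convert from UTC-5).
Bashir in UTC: 09:00-11:00, 15:15-17:45 (subtract 1h to convert from UTC+1).
Yosef in UTC: 08:30-11:00, 14:30-19:30 (add 4h to convert from UTC-4).
Sven in UTC: 08:15-11:45, 14:00-18:15 (add 5h to convert from UTC-5).
Xiulan in UTC: 13:45-19:00 (subtract 1h to convert from UTC+1).
Rina in UTC: 07:15-10:30, 15:30-21:00 (subtract 3h to convert from UTC+3).
Ben ∩ Bashir: 16:45-17:45.
Ben ∩ Bashir ∩ Yosef: 16:45-17:45.
Ben ∩ Bashir ∩ Yosef ∩ Sven: 16:45-17:45.
Ben ∩ Bashir ∩ Yosef ∩ Sven ∩ Xiulan: 16:45-17:45.
Ben ∩ Bashir ∩ Yosef ∩ Sven ∩ Xiulan ∩ Rina: 16:45-17:45.
The longest is 16:45-17:45 at 60 minutes.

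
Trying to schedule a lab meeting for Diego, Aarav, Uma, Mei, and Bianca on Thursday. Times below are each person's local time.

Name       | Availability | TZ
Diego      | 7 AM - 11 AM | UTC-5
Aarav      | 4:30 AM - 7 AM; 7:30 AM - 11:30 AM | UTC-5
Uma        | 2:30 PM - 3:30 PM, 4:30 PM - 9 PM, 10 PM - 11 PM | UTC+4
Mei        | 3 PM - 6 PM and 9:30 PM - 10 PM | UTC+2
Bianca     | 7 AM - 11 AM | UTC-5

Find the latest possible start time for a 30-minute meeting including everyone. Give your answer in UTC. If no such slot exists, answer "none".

15:30

Diego in UTC: 12:00-16:00 (add 5h to convert from UTC-5).
Aarav in UTC: 09:30-12:00, 12:30-16:30 (add 5h to convert from UTC-5).
Uma in UTC: 10:30-11:30, 12:30-17:00, 18:00-19:00 (subtract 4h to convert from UTC+4).
Mei in UTC: 13:00-16:00, 19:30-20:00 (subtract 2h to convert from UTC+2).
Bianca in UTC: 12:00-16:00 (add 5h to convert from UTC-5).
Diego ∩ Aarav: 12:30-16:00.
Diego ∩ Aarav ∩ Uma: 12:30-16:00.
Diego ∩ Aarav ∩ Uma ∩ Mei: 13:00-16:00.
Diego ∩ Aarav ∩ Uma ∩ Mei ∩ Bianca: 13:00-16:00.
The last common window of at least 30 minutes is 13:00-16:00; a 30-minute meeting can start as late as 15:30 and still end by 16:00.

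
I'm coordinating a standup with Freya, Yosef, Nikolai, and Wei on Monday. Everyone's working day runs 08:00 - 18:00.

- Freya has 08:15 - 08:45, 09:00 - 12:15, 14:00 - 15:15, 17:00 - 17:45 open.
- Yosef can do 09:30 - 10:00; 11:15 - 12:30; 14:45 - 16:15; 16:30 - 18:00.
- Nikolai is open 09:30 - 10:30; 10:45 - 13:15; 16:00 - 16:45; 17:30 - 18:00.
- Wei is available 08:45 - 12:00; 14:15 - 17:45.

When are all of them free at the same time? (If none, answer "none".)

Freya ∩ Yosef: 09:30-10:00, 11:15-12:15, 14:45-15:15, 17:00-17:45.
Freya ∩ Yosef ∩ Nikolai: 09:30-10:00, 11:15-12:15, 17:30-17:45.
Freya ∩ Yosef ∩ Nikolai ∩ Wei: 09:30-10:00, 11:15-12:00, 17:30-17:45.

09:30-10:00, 11:15-12:00, 17:30-17:45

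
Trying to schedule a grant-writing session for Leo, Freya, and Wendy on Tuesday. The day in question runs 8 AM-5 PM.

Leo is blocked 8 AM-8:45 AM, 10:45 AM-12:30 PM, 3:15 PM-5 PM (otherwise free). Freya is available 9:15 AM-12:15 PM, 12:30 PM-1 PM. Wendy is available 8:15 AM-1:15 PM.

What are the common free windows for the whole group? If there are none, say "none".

09:15-10:45, 12:30-13:00

Leo free: 08:45-10:45, 12:30-15:15 (invert busy blocks within the working day).
Freya free: 09:15-12:15, 12:30-13:00.
Wendy free: 08:15-13:15.
Leo ∩ Freya: 09:15-10:45, 12:30-13:00.
Leo ∩ Freya ∩ Wendy: 09:15-10:45, 12:30-13:00.
Those are the intersection windows.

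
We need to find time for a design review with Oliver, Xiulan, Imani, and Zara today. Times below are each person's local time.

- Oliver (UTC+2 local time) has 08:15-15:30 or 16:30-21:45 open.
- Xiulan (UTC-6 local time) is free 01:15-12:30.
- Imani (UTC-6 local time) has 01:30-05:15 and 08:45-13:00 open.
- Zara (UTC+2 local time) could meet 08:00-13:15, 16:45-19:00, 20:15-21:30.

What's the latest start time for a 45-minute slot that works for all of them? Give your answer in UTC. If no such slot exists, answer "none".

Oliver in UTC: 06:15-13:30, 14:30-19:45 (subtract 2h to convert from UTC+2).
Xiulan in UTC: 07:15-18:30 (add 6h to convert from UTC-6).
Imani in UTC: 07:30-11:15, 14:45-19:00 (add 6h to convert from UTC-6).
Zara in UTC: 06:00-11:15, 14:45-17:00, 18:15-19:30 (subtract 2h to convert from UTC+2).
Oliver ∩ Xiulan: 07:15-13:30, 14:30-18:30.
Oliver ∩ Xiulan ∩ Imani: 07:30-11:15, 14:45-18:30.
Oliver ∩ Xiulan ∩ Imani ∩ Zara: 07:30-11:15, 14:45-17:00, 18:15-18:30.
The last common window of at least 45 minutes is 14:45-17:00; a 45-minute meeting can start as late as 16:15 and still end by 17:00.

16:15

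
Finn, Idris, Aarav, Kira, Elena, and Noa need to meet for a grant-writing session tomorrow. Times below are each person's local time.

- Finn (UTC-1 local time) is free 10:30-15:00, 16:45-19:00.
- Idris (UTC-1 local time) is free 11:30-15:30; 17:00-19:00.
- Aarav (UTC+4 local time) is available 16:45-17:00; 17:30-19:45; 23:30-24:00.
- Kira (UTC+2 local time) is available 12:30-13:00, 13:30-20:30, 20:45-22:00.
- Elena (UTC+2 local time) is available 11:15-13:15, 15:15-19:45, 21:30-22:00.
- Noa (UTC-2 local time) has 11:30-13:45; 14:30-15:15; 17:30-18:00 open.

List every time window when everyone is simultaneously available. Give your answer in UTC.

13:30-15:45, 19:30-20:00

Finn in UTC: 11:30-16:00, 17:45-20:00 (add 1h to convert from UTC-1).
Idris in UTC: 12:30-16:30, 18:00-20:00 (add 1h to convert from UTC-1).
Aarav in UTC: 12:45-13:00, 13:30-15:45, 19:30-20:00 (subtract 4h to convert from UTC+4).
Kira in UTC: 10:30-11:00, 11:30-18:30, 18:45-20:00 (subtract 2h to convert from UTC+2).
Elena in UTC: 09:15-11:15, 13:15-17:45, 19:30-20:00 (subtract 2h to convert from UTC+2).
Noa in UTC: 13:30-15:45, 16:30-17:15, 19:30-20:00 (add 2h to convert from UTC-2).
Finn ∩ Idris: 12:30-16:00, 18:00-20:00.
Finn ∩ Idris ∩ Aarav: 12:45-13:00, 13:30-15:45, 19:30-20:00.
Finn ∩ Idris ∩ Aarav ∩ Kira: 12:45-13:00, 13:30-15:45, 19:30-20:00.
Finn ∩ Idris ∩ Aarav ∩ Kira ∩ Elena: 13:30-15:45, 19:30-20:00.
Finn ∩ Idris ∩ Aarav ∩ Kira ∩ Elena ∩ Noa: 13:30-15:45, 19:30-20:00.
So the common availability across everyone is 13:30-15:45, 19:30-20:00.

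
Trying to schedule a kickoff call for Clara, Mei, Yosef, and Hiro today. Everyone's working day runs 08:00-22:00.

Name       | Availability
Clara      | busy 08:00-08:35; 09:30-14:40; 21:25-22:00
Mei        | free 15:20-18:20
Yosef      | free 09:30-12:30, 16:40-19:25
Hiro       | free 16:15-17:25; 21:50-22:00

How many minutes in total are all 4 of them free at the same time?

45

Clara free: 08:35-09:30, 14:40-21:25 (invert busy blocks within the working day).
Mei free: 15:20-18:20.
Yosef free: 09:30-12:30, 16:40-19:25.
Hiro free: 16:15-17:25, 21:50-22:00.
Clara ∩ Mei: 15:20-18:20.
Clara ∩ Mei ∩ Yosef: 16:40-18:20.
Clara ∩ Mei ∩ Yosef ∩ Hiro: 16:40-17:25.
That's a single block of 45 minutes.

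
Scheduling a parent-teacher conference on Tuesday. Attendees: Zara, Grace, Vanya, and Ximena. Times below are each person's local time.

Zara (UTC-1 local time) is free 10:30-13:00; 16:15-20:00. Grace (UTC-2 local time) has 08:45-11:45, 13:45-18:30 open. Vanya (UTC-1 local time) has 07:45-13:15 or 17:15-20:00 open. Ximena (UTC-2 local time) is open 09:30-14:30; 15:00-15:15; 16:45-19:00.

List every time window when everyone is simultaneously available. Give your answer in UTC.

Zara in UTC: 11:30-14:00, 17:15-21:00 (add 1h to convert from UTC-1).
Grace in UTC: 10:45-13:45, 15:45-20:30 (add 2h to convert from UTC-2).
Vanya in UTC: 08:45-14:15, 18:15-21:00 (add 1h to convert from UTC-1).
Ximena in UTC: 11:30-16:30, 17:00-17:15, 18:45-21:00 (add 2h to convert from UTC-2).
Zara ∩ Grace: 11:30-13:45, 17:15-20:30.
Zara ∩ Grace ∩ Vanya: 11:30-13:45, 18:15-20:30.
Zara ∩ Grace ∩ Vanya ∩ Ximena: 11:30-13:45, 18:45-20:30.

11:30-13:45, 18:45-20:30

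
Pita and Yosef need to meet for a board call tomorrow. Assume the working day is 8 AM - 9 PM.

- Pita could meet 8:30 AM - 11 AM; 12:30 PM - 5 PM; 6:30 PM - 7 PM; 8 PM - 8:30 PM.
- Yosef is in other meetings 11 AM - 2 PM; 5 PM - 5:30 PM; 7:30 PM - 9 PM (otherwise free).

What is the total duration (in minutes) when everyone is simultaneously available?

360

Pita free: 08:30-11:00, 12:30-17:00, 18:30-19:00, 20:00-20:30.
Yosef free: 08:00-11:00, 14:00-17:00, 17:30-19:30 (invert busy blocks within the working day).
Pita ∩ Yosef: 08:30-11:00, 14:00-17:00, 18:30-19:00.
So the common availability across everyone is 08:30-11:00, 14:00-17:00, 18:30-19:00.
Summing the common windows: 150 + 180 + 30 = 360 minutes.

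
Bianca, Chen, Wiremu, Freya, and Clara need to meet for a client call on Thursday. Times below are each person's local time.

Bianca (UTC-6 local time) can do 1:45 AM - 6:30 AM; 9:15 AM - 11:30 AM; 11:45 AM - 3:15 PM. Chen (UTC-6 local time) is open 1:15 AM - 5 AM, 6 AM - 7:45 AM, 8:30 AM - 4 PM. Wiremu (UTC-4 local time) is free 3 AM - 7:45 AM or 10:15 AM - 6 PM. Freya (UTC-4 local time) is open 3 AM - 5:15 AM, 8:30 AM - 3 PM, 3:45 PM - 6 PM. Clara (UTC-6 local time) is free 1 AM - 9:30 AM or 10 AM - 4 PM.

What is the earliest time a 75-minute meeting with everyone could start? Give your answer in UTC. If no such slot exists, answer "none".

07:45

Bianca in UTC: 07:45-12:30, 15:15-17:30, 17:45-21:15 (add 6h to convert from UTC-6).
Chen in UTC: 07:15-11:00, 12:00-13:45, 14:30-22:00 (add 6h to convert from UTC-6).
Wiremu in UTC: 07:00-11:45, 14:15-22:00 (add 4h to convert from UTC-4).
Freya in UTC: 07:00-09:15, 12:30-19:00, 19:45-22:00 (add 4h to convert from UTC-4).
Clara in UTC: 07:00-15:30, 16:00-22:00 (add 6h to convert from UTC-6).
Bianca ∩ Chen: 07:45-11:00, 12:00-12:30, 15:15-17:30, 17:45-21:15.
Bianca ∩ Chen ∩ Wiremu: 07:45-11:00, 15:15-17:30, 17:45-21:15.
Bianca ∩ Chen ∩ Wiremu ∩ Freya: 07:45-09:15, 15:15-17:30, 17:45-19:00, 19:45-21:15.
Bianca ∩ Chen ∩ Wiremu ∩ Freya ∩ Clara: 07:45-09:15, 15:15-15:30, 16:00-17:30, 17:45-19:00, 19:45-21:15.
Those are the intersection windows.
The first common window of at least 75 minutes is 07:45-09:15, so the earliest start is 07:45.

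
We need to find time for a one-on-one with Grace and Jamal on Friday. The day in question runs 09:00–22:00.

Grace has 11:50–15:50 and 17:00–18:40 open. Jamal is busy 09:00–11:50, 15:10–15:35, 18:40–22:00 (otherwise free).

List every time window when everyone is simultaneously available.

Grace free: 11:50-15:50, 17:00-18:40.
Jamal free: 11:50-15:10, 15:35-18:40 (invert busy blocks within the working day).
Grace ∩ Jamal: 11:50-15:10, 15:35-15:50, 17:00-18:40.

11:50-15:10, 15:35-15:50, 17:00-18:40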